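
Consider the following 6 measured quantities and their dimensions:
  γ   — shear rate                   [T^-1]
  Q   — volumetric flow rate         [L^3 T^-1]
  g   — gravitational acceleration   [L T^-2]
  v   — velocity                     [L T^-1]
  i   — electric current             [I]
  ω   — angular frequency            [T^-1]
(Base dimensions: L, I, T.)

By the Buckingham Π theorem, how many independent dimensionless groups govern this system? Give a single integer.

3

Exponent matrix [L,I,T] × [γ,Q,g,v,i,ω]:
  L: [ 0  3  1  1  0  0]
  I: [ 0  0  0  0  1  0]
  T: [-1 -1 -2 -1  0 -1]
Echelon form has 3 nonzero rows (pivots: γ,Q,i)
6 vars − rank 3 = 3 Π groups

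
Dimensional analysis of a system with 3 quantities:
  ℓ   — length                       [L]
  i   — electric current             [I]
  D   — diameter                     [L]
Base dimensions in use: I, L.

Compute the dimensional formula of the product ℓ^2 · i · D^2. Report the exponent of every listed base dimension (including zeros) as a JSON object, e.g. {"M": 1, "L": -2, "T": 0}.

{"I": 1, "L": 4}

Write exponents as rows I,L / cols ℓ,i,D:
  I: [ 0  1  0]
  L: [ 1  0  1]
  [I]: (2)·0+(1)·1+(2)·0 = 1
  [L]: (2)·1+(1)·0+(2)·1 = 4
⇒ I L^4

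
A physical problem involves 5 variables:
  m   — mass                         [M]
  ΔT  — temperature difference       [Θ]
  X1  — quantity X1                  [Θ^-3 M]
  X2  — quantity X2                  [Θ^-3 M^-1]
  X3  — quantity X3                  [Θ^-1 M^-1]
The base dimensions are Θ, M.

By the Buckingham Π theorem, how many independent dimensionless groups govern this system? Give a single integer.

3

Dimensional matrix (Θ×M by m×ΔT×X1×X2×X3):
  Θ: [ 0  1 -3 -3 -1]
  M: [ 1  0  1 -1 -1]
Row reduction gives pivot columns m,ΔT; rank = 2
Π count = n − r = 5 − 2 = 3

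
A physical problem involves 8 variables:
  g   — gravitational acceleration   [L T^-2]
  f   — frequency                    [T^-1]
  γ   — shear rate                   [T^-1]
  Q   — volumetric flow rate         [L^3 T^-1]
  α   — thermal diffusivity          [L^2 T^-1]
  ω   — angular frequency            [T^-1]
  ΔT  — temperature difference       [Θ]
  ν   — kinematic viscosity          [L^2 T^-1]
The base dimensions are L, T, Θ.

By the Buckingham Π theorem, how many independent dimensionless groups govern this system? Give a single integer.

Write exponents as rows L,T,Θ / cols g,f,γ,Q,α,ω,ΔT,ν:
  L: [ 1  0  0  3  2  0  0  2]
  T: [-2 -1 -1 -1 -1 -1  0 -1]
  Θ: [ 0  0  0  0  0  0  1  0]
Echelon form has 3 nonzero rows (pivots: g,f,ΔT)
8 vars − rank 3 = 5 Π groups

5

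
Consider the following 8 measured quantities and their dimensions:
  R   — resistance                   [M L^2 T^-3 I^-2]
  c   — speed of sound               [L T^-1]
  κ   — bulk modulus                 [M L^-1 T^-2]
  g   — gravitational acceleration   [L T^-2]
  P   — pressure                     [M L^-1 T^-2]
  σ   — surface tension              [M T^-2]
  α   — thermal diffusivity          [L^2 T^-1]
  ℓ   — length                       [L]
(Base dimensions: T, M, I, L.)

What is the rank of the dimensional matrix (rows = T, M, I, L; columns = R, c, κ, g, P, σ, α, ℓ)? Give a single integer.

4

Write exponents as rows T,M,I,L / cols R,c,κ,g,P,σ,α,ℓ:
  T: [-3 -1 -2 -2 -2 -2 -1  0]
  M: [ 1  0  1  0  1  1  0  0]
  I: [-2  0  0  0  0  0  0  0]
  L: [ 2  1 -1  1 -1  0  2  1]
Echelon form has 4 nonzero rows (pivots: R,c,κ,g)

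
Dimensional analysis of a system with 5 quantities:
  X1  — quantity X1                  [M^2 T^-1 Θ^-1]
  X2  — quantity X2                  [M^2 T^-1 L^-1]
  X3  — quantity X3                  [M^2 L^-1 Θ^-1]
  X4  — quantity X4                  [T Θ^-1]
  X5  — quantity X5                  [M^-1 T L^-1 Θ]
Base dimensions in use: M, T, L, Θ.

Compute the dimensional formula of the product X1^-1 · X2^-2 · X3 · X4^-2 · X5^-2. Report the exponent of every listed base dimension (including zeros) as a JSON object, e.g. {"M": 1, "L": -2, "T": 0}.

{"M": -2, "T": -1, "L": 3, "Θ": 0}

Exponent matrix [M,T,L,Θ] × [X1,X2,X3,X4,X5]:
  M: [ 2  2  2  0 -1]
  T: [-1 -1  0  1  1]
  L: [ 0 -1 -1  0 -1]
  Θ: [-1  0 -1 -1  1]
  [M]: (-1)·2+(-2)·2+(1)·2+(-2)·0+(-2)·-1 = -2
  [T]: (-1)·-1+(-2)·-1+(1)·0+(-2)·1+(-2)·1 = -1
  [L]: (-1)·0+(-2)·-1+(1)·-1+(-2)·0+(-2)·-1 = 3
  [Θ]: (-1)·-1+(-2)·0+(1)·-1+(-2)·-1+(-2)·1 = 0
⇒ M^-2 T^-1 L^3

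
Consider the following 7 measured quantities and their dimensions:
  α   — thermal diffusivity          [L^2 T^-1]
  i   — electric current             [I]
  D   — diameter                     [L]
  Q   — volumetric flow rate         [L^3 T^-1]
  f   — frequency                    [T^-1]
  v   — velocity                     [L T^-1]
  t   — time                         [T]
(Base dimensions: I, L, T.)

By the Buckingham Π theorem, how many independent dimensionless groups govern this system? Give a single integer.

4

Write exponents as rows I,L,T / cols α,i,D,Q,f,v,t:
  I: [ 0  1  0  0  0  0  0]
  L: [ 2  0  1  3  0  1  0]
  T: [-1  0  0 -1 -1 -1  1]
RREF → pivots at {α,i,D} ⇒ r = 3
n=7, r=3 ⇒ 4 dimensionless groups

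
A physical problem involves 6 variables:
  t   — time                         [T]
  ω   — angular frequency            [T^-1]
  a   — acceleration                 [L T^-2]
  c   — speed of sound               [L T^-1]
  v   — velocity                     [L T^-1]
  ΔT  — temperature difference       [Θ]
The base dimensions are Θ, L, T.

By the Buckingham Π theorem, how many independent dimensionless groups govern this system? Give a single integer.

Write exponents as rows Θ,L,T / cols t,ω,a,c,v,ΔT:
  Θ: [ 0  0  0  0  0  1]
  L: [ 0  0  1  1  1  0]
  T: [ 1 -1 -2 -1 -1  0]
Echelon form has 3 nonzero rows (pivots: t,a,ΔT)
n=6, r=3 ⇒ 3 dimensionless groups

3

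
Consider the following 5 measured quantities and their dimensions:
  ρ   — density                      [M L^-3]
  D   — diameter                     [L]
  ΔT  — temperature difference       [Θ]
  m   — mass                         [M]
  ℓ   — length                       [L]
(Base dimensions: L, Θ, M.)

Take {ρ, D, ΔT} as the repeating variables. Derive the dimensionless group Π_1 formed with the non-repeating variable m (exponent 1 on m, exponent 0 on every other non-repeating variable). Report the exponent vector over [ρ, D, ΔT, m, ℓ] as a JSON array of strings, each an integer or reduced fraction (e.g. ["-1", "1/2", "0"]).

Exponent matrix [L,Θ,M] × [ρ,D,ΔT,m,ℓ]:
  L: [-3  1  0  0  1]
  Θ: [ 0  0  1  0  0]
  M: [ 1  0  0  1  0]
RREF → pivots at {ρ,D,ΔT} ⇒ r = 3
Repeat: ρ,D,ΔT; free: m,ℓ
RREF:
  r0: [   1    0    0    1    0]
  r1: [   0    1    0    3    1]
  r2: [   0    0    1    0    0]
Fix exponent of m at 1, ℓ at 0; solve each RREF row for its pivot's exponent:
  r0: exp(ρ) + (1)·1 = 0 ⇒ exp(ρ) = -1
  r1: exp(D) + (3)·1 = 0 ⇒ exp(D) = -3
  r2: exp(ΔT) + (0)·1 = 0 ⇒ exp(ΔT) = 0
Π_1 = ρ^-1 · D^-3 · m

["-1", "-3", "0", "1", "0"]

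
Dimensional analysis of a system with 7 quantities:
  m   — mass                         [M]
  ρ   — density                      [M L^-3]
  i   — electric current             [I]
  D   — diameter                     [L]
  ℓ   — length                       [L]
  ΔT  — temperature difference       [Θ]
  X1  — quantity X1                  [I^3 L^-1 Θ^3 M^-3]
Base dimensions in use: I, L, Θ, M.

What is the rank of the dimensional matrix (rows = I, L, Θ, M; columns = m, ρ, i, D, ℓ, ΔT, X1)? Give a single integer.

Exponent matrix [I,L,Θ,M] × [m,ρ,i,D,ℓ,ΔT,X1]:
  I: [ 0  0  1  0  0  0  3]
  L: [ 0 -3  0  1  1  0 -1]
  Θ: [ 0  0  0  0  0  1  3]
  M: [ 1  1  0  0  0  0 -3]
RREF → pivots at {m,ρ,i,ΔT} ⇒ r = 4

4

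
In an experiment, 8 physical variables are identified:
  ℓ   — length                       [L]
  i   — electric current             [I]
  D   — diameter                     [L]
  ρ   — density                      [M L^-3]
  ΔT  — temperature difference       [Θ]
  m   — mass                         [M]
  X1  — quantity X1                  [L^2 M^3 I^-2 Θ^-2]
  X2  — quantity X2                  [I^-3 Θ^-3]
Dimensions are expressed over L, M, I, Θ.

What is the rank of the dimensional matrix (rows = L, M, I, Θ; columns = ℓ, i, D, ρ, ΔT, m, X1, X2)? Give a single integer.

4

Write exponents as rows L,M,I,Θ / cols ℓ,i,D,ρ,ΔT,m,X1,X2:
  L: [ 1  0  1 -3  0  0  2  0]
  M: [ 0  0  0  1  0  1  3  0]
  I: [ 0  1  0  0  0  0 -2 -3]
  Θ: [ 0  0  0  0  1  0 -2 -3]
RREF → pivots at {ℓ,i,ρ,ΔT} ⇒ r = 4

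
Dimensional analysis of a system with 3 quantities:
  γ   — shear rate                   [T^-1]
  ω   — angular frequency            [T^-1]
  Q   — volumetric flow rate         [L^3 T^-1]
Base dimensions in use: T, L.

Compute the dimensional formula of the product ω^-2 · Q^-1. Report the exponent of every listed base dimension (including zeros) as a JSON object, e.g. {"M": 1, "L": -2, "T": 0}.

{"T": 3, "L": -3}

Write exponents as rows T,L / cols γ,ω,Q:
  T: [-1 -1 -1]
  L: [ 0  0  3]
  [T]: (-2)·-1+(-1)·-1 = 3
  [L]: (-2)·0+(-1)·3 = -3
⇒ T^3 L^-3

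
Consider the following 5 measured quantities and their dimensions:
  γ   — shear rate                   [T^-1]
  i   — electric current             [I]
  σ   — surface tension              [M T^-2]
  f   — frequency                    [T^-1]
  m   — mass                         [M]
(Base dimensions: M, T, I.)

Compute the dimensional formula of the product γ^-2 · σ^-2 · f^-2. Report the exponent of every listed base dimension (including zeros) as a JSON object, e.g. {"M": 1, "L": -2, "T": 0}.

Write exponents as rows M,T,I / cols γ,i,σ,f,m:
  M: [ 0  0  1  0  1]
  T: [-1  0 -2 -1  0]
  I: [ 0  1  0  0  0]
  [M]: (-2)·0+(-2)·1+(-2)·0 = -2
  [T]: (-2)·-1+(-2)·-2+(-2)·-1 = 8
  [I]: (-2)·0+(-2)·0+(-2)·0 = 0
⇒ M^-2 T^8

{"M": -2, "T": 8, "I": 0}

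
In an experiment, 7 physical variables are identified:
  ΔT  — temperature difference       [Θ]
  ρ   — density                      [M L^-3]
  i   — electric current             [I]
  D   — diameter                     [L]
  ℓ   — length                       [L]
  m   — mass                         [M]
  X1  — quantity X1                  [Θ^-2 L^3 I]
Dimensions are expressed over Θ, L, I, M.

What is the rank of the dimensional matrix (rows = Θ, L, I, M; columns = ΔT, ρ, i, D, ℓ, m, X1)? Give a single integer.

Write exponents as rows Θ,L,I,M / cols ΔT,ρ,i,D,ℓ,m,X1:
  Θ: [ 1  0  0  0  0  0 -2]
  L: [ 0 -3  0  1  1  0  3]
  I: [ 0  0  1  0  0  0  1]
  M: [ 0  1  0  0  0  1  0]
Echelon form has 4 nonzero rows (pivots: ΔT,ρ,i,D)

4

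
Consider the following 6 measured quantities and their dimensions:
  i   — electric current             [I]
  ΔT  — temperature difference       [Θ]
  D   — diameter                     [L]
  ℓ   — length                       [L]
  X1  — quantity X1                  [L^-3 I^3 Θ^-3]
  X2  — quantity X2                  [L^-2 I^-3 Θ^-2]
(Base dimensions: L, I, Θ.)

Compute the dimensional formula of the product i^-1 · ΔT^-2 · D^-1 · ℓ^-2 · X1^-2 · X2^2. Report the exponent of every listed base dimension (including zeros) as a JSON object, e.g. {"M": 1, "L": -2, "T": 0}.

{"L": -1, "I": -13, "Θ": 0}

Write exponents as rows L,I,Θ / cols i,ΔT,D,ℓ,X1,X2:
  L: [ 0  0  1  1 -3 -2]
  I: [ 1  0  0  0  3 -3]
  Θ: [ 0  1  0  0 -3 -2]
  [L]: (-1)·0+(-2)·0+(-1)·1+(-2)·1+(-2)·-3+(2)·-2 = -1
  [I]: (-1)·1+(-2)·0+(-1)·0+(-2)·0+(-2)·3+(2)·-3 = -13
  [Θ]: (-1)·0+(-2)·1+(-1)·0+(-2)·0+(-2)·-3+(2)·-2 = 0
⇒ L^-1 I^-13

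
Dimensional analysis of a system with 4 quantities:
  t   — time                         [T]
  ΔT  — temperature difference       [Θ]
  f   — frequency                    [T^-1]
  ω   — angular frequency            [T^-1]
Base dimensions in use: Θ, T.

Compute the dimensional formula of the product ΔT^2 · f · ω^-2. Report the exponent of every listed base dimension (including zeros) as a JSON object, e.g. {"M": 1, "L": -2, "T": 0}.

{"Θ": 2, "T": 1}

Write exponents as rows Θ,T / cols t,ΔT,f,ω:
  Θ: [ 0  1  0  0]
  T: [ 1  0 -1 -1]
  [Θ]: (2)·1+(1)·0+(-2)·0 = 2
  [T]: (2)·0+(1)·-1+(-2)·-1 = 1
⇒ Θ^2 T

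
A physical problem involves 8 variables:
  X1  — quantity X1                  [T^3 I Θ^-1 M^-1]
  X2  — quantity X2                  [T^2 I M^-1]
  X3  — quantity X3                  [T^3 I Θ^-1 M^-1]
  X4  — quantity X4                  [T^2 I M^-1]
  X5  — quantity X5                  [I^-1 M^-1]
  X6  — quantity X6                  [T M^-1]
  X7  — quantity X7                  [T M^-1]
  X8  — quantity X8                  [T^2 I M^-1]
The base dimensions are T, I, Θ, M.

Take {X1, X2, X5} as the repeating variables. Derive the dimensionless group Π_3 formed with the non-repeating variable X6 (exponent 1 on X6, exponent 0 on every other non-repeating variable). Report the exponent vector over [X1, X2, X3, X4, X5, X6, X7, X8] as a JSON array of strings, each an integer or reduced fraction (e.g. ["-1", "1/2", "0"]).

["0", "-1/2", "0", "0", "-1/2", "1", "0", "0"]

Dimensional matrix (T×I×Θ×M by X1×X2×X3×X4×X5×X6×X7×X8):
  T: [ 3  2  3  2  0  1  1  2]
  I: [ 1  1  1  1 -1  0  0  1]
  Θ: [-1  0 -1  0  0  0  0  0]
  M: [-1 -1 -1 -1 -1 -1 -1 -1]
Row reduction gives pivot columns X1,X2,X5; rank = 3
Pivot set = {X1,X2,X5}, free = {X3,X4,X6,X7,X8}
RREF:
  r0: [   1    0    1    0    0    0    0    0]
  r1: [   0    1    0    1    0  1/2  1/2    1]
  r2: [   0    0    0    0    1  1/2  1/2    0]
  r3: [   0    0    0    0    0    0    0    0]
Fix exponent of X6 at 1, X3 at 0, X4 at 0, X7 at 0, X8 at 0; solve each RREF row for its pivot's exponent:
  r0: exp(X1) + (0)·1 = 0 ⇒ exp(X1) = 0
  r1: exp(X2) + (1/2)·1 = 0 ⇒ exp(X2) = -1/2
  r2: exp(X5) + (1/2)·1 = 0 ⇒ exp(X5) = -1/2
Π_3 = X2^(-1/2) · X5^(-1/2) · X6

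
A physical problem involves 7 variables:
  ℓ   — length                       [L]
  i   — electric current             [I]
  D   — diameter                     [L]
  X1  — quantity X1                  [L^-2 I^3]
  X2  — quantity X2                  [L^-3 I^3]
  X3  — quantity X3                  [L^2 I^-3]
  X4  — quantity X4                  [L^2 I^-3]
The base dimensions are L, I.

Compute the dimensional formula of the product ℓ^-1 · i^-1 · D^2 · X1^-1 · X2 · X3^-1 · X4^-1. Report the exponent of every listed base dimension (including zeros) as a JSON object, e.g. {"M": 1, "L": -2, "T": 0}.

{"L": -4, "I": 5}

Exponent matrix [L,I] × [ℓ,i,D,X1,X2,X3,X4]:
  L: [ 1  0  1 -2 -3  2  2]
  I: [ 0  1  0  3  3 -3 -3]
  [L]: (-1)·1+(-1)·0+(2)·1+(-1)·-2+(1)·-3+(-1)·2+(-1)·2 = -4
  [I]: (-1)·0+(-1)·1+(2)·0+(-1)·3+(1)·3+(-1)·-3+(-1)·-3 = 5
⇒ L^-4 I^5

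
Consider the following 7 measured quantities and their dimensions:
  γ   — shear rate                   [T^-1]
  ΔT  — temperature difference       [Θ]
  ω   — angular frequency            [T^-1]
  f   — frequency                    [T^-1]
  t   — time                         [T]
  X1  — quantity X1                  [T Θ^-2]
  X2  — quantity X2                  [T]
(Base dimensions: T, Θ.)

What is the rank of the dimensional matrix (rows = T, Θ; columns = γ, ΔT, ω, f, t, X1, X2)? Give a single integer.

2

Exponent matrix [T,Θ] × [γ,ΔT,ω,f,t,X1,X2]:
  T: [-1  0 -1 -1  1  1  1]
  Θ: [ 0  1  0  0  0 -2  0]
Row reduction gives pivot columns γ,ΔT; rank = 2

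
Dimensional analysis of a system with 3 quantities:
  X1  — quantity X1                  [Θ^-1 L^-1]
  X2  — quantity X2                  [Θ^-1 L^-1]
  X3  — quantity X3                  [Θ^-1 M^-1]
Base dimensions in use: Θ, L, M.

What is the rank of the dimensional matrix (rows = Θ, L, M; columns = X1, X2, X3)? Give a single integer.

2

Write exponents as rows Θ,L,M / cols X1,X2,X3:
  Θ: [-1 -1 -1]
  L: [-1 -1  0]
  M: [ 0  0 -1]
RREF → pivots at {X1,X3} ⇒ r = 2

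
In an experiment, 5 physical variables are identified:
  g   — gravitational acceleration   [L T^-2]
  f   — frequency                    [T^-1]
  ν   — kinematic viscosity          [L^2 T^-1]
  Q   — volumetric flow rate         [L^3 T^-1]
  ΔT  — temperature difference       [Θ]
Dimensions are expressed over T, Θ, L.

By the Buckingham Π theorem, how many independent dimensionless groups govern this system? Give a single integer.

2

Dimensional matrix (T×Θ×L by g×f×ν×Q×ΔT):
  T: [-2 -1 -1 -1  0]
  Θ: [ 0  0  0  0  1]
  L: [ 1  0  2  3  0]
Echelon form has 3 nonzero rows (pivots: g,f,ΔT)
Π count = n − r = 5 − 3 = 2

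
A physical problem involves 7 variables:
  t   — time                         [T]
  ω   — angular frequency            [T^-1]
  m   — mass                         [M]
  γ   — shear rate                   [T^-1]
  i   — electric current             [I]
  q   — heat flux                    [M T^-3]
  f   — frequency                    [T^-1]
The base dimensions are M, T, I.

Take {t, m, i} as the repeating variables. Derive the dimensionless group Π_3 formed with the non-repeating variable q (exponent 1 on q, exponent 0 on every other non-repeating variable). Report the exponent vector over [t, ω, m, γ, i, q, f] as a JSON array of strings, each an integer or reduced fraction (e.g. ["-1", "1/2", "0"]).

Exponent matrix [M,T,I] × [t,ω,m,γ,i,q,f]:
  M: [ 0  0  1  0  0  1  0]
  T: [ 1 -1  0 -1  0 -3 -1]
  I: [ 0  0  0  0  1  0  0]
RREF → pivots at {t,m,i} ⇒ r = 3
Pivot set = {t,m,i}, free = {ω,γ,q,f}
RREF:
  r0: [   1   -1    0   -1    0   -3   -1]
  r1: [   0    0    1    0    0    1    0]
  r2: [   0    0    0    0    1    0    0]
Fix exponent of q at 1, ω at 0, γ at 0, f at 0; solve each RREF row for its pivot's exponent:
  r0: exp(t) + (-3)·1 = 0 ⇒ exp(t) = 3
  r1: exp(m) + (1)·1 = 0 ⇒ exp(m) = -1
  r2: exp(i) + (0)·1 = 0 ⇒ exp(i) = 0
Π_3 = t^3 · m^-1 · q

["3", "0", "-1", "0", "0", "1", "0"]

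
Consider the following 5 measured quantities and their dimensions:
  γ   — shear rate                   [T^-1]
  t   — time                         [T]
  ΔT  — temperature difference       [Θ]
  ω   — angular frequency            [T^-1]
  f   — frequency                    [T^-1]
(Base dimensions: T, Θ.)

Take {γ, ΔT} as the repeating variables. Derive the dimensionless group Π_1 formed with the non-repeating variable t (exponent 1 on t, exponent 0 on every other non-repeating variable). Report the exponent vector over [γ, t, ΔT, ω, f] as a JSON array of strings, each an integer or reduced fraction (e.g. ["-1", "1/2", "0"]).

["1", "1", "0", "0", "0"]

Dimensional matrix (T×Θ by γ×t×ΔT×ω×f):
  T: [-1  1  0 -1 -1]
  Θ: [ 0  0  1  0  0]
Row reduction gives pivot columns γ,ΔT; rank = 2
Repeat: γ,ΔT; free: t,ω,f
RREF:
  r0: [   1   -1    0    1    1]
  r1: [   0    0    1    0    0]
Fix exponent of t at 1, ω at 0, f at 0; solve each RREF row for its pivot's exponent:
  r0: exp(γ) + (-1)·1 = 0 ⇒ exp(γ) = 1
  r1: exp(ΔT) + (0)·1 = 0 ⇒ exp(ΔT) = 0
Π_1 = γ · t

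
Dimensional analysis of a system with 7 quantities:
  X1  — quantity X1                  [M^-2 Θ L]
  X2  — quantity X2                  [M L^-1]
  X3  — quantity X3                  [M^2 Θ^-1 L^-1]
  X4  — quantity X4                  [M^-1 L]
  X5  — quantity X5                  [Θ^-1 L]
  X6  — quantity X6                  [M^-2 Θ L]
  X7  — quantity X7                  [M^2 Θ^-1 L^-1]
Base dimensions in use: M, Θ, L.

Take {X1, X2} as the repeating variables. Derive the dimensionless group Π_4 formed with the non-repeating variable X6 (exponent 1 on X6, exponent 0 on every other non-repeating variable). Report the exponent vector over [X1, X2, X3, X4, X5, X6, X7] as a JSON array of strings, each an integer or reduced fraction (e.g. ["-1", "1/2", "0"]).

["-1", "0", "0", "0", "0", "1", "0"]

Write exponents as rows M,Θ,L / cols X1,X2,X3,X4,X5,X6,X7:
  M: [-2  1  2 -1  0 -2  2]
  Θ: [ 1  0 -1  0 -1  1 -1]
  L: [ 1 -1 -1  1  1  1 -1]
Row reduction gives pivot columns X1,X2; rank = 2
Repeat: X1,X2; free: X3,X4,X5,X6,X7
RREF:
  r0: [   1    0   -1    0   -1    1   -1]
  r1: [   0    1    0   -1   -2    0    0]
  r2: [   0    0    0    0    0    0    0]
Fix exponent of X6 at 1, X3 at 0, X4 at 0, X5 at 0, X7 at 0; solve each RREF row for its pivot's exponent:
  r0: exp(X1) + (1)·1 = 0 ⇒ exp(X1) = -1
  r1: exp(X2) + (0)·1 = 0 ⇒ exp(X2) = 0
Π_4 = X1^-1 · X6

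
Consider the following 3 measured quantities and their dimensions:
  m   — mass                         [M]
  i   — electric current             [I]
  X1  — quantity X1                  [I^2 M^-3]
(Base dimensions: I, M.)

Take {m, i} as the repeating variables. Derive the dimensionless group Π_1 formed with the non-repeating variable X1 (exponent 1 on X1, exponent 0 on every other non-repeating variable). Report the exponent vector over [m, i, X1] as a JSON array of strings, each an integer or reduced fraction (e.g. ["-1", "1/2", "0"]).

["3", "-2", "1"]

Exponent matrix [I,M] × [m,i,X1]:
  I: [ 0  1  2]
  M: [ 1  0 -3]
Row reduction gives pivot columns m,i; rank = 2
Repeat: m,i; free: X1
RREF:
  r0: [   1    0   -3]
  r1: [   0    1    2]
Fix exponent of X1 at 1; solve each RREF row for its pivot's exponent:
  r0: exp(m) + (-3)·1 = 0 ⇒ exp(m) = 3
  r1: exp(i) + (2)·1 = 0 ⇒ exp(i) = -2
Π_1 = m^3 · i^-2 · X1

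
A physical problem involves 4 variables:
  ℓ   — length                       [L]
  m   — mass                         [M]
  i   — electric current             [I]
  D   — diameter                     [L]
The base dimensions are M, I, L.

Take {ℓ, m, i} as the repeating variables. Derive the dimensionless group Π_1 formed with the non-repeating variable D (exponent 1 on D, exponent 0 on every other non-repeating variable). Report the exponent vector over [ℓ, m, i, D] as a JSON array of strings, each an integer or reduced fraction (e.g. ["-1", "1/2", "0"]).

["-1", "0", "0", "1"]

Dimensional matrix (M×I×L by ℓ×m×i×D):
  M: [ 0  1  0  0]
  I: [ 0  0  1  0]
  L: [ 1  0  0  1]
RREF → pivots at {ℓ,m,i} ⇒ r = 3
Pivot set = {ℓ,m,i}, free = {D}
RREF:
  r0: [   1    0    0    1]
  r1: [   0    1    0    0]
  r2: [   0    0    1    0]
Fix exponent of D at 1; solve each RREF row for its pivot's exponent:
  r0: exp(ℓ) + (1)·1 = 0 ⇒ exp(ℓ) = -1
  r1: exp(m) + (0)·1 = 0 ⇒ exp(m) = 0
  r2: exp(i) + (0)·1 = 0 ⇒ exp(i) = 0
Π_1 = ℓ^-1 · D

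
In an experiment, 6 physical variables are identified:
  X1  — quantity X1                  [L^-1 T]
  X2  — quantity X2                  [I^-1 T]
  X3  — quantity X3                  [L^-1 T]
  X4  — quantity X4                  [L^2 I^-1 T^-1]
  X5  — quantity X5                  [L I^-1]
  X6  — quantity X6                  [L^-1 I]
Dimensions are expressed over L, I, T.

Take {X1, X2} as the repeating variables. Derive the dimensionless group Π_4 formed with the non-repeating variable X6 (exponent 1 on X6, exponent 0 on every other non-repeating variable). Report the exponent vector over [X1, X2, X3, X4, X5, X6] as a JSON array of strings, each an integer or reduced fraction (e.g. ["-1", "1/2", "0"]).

Dimensional matrix (L×I×T by X1×X2×X3×X4×X5×X6):
  L: [-1  0 -1  2  1 -1]
  I: [ 0 -1  0 -1 -1  1]
  T: [ 1  1  1 -1  0  0]
RREF → pivots at {X1,X2} ⇒ r = 2
Pivot set = {X1,X2}, free = {X3,X4,X5,X6}
RREF:
  r0: [   1    0    1   -2   -1    1]
  r1: [   0    1    0    1    1   -1]
  r2: [   0    0    0    0    0    0]
Fix exponent of X6 at 1, X3 at 0, X4 at 0, X5 at 0; solve each RREF row for its pivot's exponent:
  r0: exp(X1) + (1)·1 = 0 ⇒ exp(X1) = -1
  r1: exp(X2) + (-1)·1 = 0 ⇒ exp(X2) = 1
Π_4 = X1^-1 · X2 · X6

["-1", "1", "0", "0", "0", "1"]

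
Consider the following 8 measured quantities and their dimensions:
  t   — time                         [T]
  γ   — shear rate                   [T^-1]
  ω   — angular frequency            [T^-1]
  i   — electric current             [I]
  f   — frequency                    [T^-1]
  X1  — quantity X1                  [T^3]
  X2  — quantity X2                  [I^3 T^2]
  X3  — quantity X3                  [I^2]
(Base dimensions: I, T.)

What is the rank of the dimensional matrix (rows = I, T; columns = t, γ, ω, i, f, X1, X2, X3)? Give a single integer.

Dimensional matrix (I×T by t×γ×ω×i×f×X1×X2×X3):
  I: [ 0  0  0  1  0  0  3  2]
  T: [ 1 -1 -1  0 -1  3  2  0]
Echelon form has 2 nonzero rows (pivots: t,i)

2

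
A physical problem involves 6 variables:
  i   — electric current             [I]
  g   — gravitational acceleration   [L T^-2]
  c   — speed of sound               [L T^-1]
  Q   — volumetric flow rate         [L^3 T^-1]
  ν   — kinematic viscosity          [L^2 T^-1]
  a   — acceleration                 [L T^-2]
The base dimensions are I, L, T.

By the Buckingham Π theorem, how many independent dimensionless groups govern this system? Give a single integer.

3

Exponent matrix [I,L,T] × [i,g,c,Q,ν,a]:
  I: [ 1  0  0  0  0  0]
  L: [ 0  1  1  3  2  1]
  T: [ 0 -2 -1 -1 -1 -2]
RREF → pivots at {i,g,c} ⇒ r = 3
Π count = n − r = 6 − 3 = 3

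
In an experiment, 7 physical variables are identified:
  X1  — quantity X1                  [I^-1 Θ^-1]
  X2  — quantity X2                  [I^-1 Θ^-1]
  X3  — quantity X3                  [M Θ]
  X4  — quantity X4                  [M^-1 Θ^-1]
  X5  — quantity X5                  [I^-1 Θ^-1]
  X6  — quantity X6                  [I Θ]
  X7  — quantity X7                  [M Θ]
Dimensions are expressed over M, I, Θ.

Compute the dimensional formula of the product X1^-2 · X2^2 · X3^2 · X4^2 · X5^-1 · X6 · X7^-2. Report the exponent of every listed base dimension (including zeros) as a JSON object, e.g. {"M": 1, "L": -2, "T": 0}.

{"M": -2, "I": 2, "Θ": 0}

Exponent matrix [M,I,Θ] × [X1,X2,X3,X4,X5,X6,X7]:
  M: [ 0  0  1 -1  0  0  1]
  I: [-1 -1  0  0 -1  1  0]
  Θ: [-1 -1  1 -1 -1  1  1]
  [M]: (-2)·0+(2)·0+(2)·1+(2)·-1+(-1)·0+(1)·0+(-2)·1 = -2
  [I]: (-2)·-1+(2)·-1+(2)·0+(2)·0+(-1)·-1+(1)·1+(-2)·0 = 2
  [Θ]: (-2)·-1+(2)·-1+(2)·1+(2)·-1+(-1)·-1+(1)·1+(-2)·1 = 0
⇒ M^-2 I^2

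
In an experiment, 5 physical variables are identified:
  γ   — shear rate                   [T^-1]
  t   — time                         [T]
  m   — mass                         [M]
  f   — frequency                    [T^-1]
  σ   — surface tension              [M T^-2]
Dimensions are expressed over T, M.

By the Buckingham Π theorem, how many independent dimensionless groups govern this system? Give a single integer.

Exponent matrix [T,M] × [γ,t,m,f,σ]:
  T: [-1  1  0 -1 -2]
  M: [ 0  0  1  0  1]
Echelon form has 2 nonzero rows (pivots: γ,m)
n=5, r=2 ⇒ 3 dimensionless groups

3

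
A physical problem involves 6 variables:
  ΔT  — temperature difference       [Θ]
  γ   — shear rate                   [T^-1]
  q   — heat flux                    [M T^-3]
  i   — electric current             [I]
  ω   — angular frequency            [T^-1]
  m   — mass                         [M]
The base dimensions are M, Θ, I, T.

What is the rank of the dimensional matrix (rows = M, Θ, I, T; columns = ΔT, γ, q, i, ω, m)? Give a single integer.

4

Dimensional matrix (M×Θ×I×T by ΔT×γ×q×i×ω×m):
  M: [ 0  0  1  0  0  1]
  Θ: [ 1  0  0  0  0  0]
  I: [ 0  0  0  1  0  0]
  T: [ 0 -1 -3  0 -1  0]
RREF → pivots at {ΔT,γ,q,i} ⇒ r = 4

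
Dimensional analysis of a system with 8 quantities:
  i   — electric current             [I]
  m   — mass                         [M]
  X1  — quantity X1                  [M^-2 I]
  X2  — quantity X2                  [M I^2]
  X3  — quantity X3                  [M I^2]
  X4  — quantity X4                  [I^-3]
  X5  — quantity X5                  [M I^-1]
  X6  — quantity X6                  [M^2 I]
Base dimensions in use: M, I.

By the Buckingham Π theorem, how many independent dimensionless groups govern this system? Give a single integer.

6

Dimensional matrix (M×I by i×m×X1×X2×X3×X4×X5×X6):
  M: [ 0  1 -2  1  1  0  1  2]
  I: [ 1  0  1  2  2 -3 -1  1]
Echelon form has 2 nonzero rows (pivots: i,m)
8 vars − rank 2 = 6 Π groups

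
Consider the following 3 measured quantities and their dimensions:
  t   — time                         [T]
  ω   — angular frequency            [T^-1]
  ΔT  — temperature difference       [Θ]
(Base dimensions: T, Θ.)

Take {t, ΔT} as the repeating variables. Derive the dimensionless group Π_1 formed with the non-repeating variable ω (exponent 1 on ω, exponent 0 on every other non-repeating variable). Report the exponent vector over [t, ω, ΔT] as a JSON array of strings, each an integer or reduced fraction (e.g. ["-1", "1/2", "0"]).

["1", "1", "0"]

Exponent matrix [T,Θ] × [t,ω,ΔT]:
  T: [ 1 -1  0]
  Θ: [ 0  0  1]
Row reduction gives pivot columns t,ΔT; rank = 2
Pivot set = {t,ΔT}, free = {ω}
RREF:
  r0: [   1   -1    0]
  r1: [   0    0    1]
Fix exponent of ω at 1; solve each RREF row for its pivot's exponent:
  r0: exp(t) + (-1)·1 = 0 ⇒ exp(t) = 1
  r1: exp(ΔT) + (0)·1 = 0 ⇒ exp(ΔT) = 0
Π_1 = t · ω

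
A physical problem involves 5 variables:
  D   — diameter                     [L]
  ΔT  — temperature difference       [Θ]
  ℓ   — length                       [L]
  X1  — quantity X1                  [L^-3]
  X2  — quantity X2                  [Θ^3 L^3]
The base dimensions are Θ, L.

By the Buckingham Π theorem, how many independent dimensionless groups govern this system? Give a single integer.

3

Dimensional matrix (Θ×L by D×ΔT×ℓ×X1×X2):
  Θ: [ 0  1  0  0  3]
  L: [ 1  0  1 -3  3]
RREF → pivots at {D,ΔT} ⇒ r = 2
n=5, r=2 ⇒ 3 dimensionless groups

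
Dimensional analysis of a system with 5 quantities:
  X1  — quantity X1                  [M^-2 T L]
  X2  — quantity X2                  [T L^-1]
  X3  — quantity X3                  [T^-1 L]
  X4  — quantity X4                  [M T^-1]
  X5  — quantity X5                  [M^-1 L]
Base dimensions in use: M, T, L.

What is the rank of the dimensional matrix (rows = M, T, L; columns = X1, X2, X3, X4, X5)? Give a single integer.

Write exponents as rows M,T,L / cols X1,X2,X3,X4,X5:
  M: [-2  0  0  1 -1]
  T: [ 1  1 -1 -1  0]
  L: [ 1 -1  1  0  1]
Row reduction gives pivot columns X1,X2; rank = 2

2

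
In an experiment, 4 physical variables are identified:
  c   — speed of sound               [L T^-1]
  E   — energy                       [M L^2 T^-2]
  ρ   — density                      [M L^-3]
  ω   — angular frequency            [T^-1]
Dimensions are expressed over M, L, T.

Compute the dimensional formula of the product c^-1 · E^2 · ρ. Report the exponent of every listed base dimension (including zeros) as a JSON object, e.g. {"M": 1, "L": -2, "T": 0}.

{"M": 3, "L": 0, "T": -3}

Write exponents as rows M,L,T / cols c,E,ρ,ω:
  M: [ 0  1  1  0]
  L: [ 1  2 -3  0]
  T: [-1 -2  0 -1]
  [M]: (-1)·0+(2)·1+(1)·1 = 3
  [L]: (-1)·1+(2)·2+(1)·-3 = 0
  [T]: (-1)·-1+(2)·-2+(1)·0 = -3
⇒ M^3 T^-3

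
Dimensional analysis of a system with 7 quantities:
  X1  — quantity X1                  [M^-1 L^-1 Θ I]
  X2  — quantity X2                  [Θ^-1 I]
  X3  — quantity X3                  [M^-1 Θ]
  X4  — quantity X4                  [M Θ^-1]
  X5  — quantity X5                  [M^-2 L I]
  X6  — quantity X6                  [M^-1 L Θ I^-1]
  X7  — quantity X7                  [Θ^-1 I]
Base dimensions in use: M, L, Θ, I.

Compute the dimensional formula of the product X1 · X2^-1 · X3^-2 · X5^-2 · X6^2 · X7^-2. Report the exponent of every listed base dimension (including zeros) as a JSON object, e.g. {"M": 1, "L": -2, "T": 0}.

Write exponents as rows M,L,Θ,I / cols X1,X2,X3,X4,X5,X6,X7:
  M: [-1  0 -1  1 -2 -1  0]
  L: [-1  0  0  0  1  1  0]
  Θ: [ 1 -1  1 -1  0  1 -1]
  I: [ 1  1  0  0  1 -1  1]
  [M]: (1)·-1+(-1)·0+(-2)·-1+(-2)·-2+(2)·-1+(-2)·0 = 3
  [L]: (1)·-1+(-1)·0+(-2)·0+(-2)·1+(2)·1+(-2)·0 = -1
  [Θ]: (1)·1+(-1)·-1+(-2)·1+(-2)·0+(2)·1+(-2)·-1 = 4
  [I]: (1)·1+(-1)·1+(-2)·0+(-2)·1+(2)·-1+(-2)·1 = -6
⇒ M^3 L^-1 Θ^4 I^-6

{"M": 3, "L": -1, "Θ": 4, "I": -6}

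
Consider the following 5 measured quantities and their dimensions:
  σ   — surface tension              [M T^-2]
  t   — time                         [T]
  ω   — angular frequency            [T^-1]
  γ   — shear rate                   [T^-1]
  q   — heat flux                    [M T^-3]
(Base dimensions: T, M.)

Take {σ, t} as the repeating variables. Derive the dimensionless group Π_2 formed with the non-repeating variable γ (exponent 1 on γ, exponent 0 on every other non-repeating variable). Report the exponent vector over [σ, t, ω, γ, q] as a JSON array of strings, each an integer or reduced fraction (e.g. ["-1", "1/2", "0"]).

["0", "1", "0", "1", "0"]

Write exponents as rows T,M / cols σ,t,ω,γ,q:
  T: [-2  1 -1 -1 -3]
  M: [ 1  0  0  0  1]
RREF → pivots at {σ,t} ⇒ r = 2
Repeat: σ,t; free: ω,γ,q
RREF:
  r0: [   1    0    0    0    1]
  r1: [   0    1   -1   -1   -1]
Fix exponent of γ at 1, ω at 0, q at 0; solve each RREF row for its pivot's exponent:
  r0: exp(σ) + (0)·1 = 0 ⇒ exp(σ) = 0
  r1: exp(t) + (-1)·1 = 0 ⇒ exp(t) = 1
Π_2 = t · γ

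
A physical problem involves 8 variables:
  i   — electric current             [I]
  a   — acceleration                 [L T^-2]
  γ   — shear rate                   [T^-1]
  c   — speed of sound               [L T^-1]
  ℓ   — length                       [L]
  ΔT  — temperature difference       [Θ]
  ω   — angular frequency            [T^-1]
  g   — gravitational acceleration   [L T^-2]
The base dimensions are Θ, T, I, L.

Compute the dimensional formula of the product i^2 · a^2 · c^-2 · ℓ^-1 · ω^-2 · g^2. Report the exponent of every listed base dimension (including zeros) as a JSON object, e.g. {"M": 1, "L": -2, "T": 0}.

{"Θ": 0, "T": -4, "I": 2, "L": 1}

Exponent matrix [Θ,T,I,L] × [i,a,γ,c,ℓ,ΔT,ω,g]:
  Θ: [ 0  0  0  0  0  1  0  0]
  T: [ 0 -2 -1 -1  0  0 -1 -2]
  I: [ 1  0  0  0  0  0  0  0]
  L: [ 0  1  0  1  1  0  0  1]
  [Θ]: (2)·0+(2)·0+(-2)·0+(-1)·0+(-2)·0+(2)·0 = 0
  [T]: (2)·0+(2)·-2+(-2)·-1+(-1)·0+(-2)·-1+(2)·-2 = -4
  [I]: (2)·1+(2)·0+(-2)·0+(-1)·0+(-2)·0+(2)·0 = 2
  [L]: (2)·0+(2)·1+(-2)·1+(-1)·1+(-2)·0+(2)·1 = 1
⇒ T^-4 I^2 L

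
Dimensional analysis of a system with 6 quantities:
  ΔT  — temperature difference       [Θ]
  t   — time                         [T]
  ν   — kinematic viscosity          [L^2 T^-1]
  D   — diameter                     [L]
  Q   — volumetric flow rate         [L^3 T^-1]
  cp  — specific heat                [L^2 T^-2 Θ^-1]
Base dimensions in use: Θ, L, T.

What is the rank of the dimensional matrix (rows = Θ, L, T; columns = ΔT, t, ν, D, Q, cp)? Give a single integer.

Exponent matrix [Θ,L,T] × [ΔT,t,ν,D,Q,cp]:
  Θ: [ 1  0  0  0  0 -1]
  L: [ 0  0  2  1  3  2]
  T: [ 0  1 -1  0 -1 -2]
Row reduction gives pivot columns ΔT,t,ν; rank = 3

3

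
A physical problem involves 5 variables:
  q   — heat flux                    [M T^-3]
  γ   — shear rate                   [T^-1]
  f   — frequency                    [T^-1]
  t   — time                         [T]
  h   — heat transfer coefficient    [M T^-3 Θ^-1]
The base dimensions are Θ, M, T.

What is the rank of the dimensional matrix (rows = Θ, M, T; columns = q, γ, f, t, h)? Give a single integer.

Write exponents as rows Θ,M,T / cols q,γ,f,t,h:
  Θ: [ 0  0  0  0 -1]
  M: [ 1  0  0  0  1]
  T: [-3 -1 -1  1 -3]
Echelon form has 3 nonzero rows (pivots: q,γ,h)

3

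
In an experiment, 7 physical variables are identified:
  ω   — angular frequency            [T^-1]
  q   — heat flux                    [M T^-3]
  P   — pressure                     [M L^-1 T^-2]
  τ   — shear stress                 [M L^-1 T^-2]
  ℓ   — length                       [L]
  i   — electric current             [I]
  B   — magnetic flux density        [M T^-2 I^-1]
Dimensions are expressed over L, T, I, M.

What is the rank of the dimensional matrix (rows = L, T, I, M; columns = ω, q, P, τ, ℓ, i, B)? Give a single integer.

Dimensional matrix (L×T×I×M by ω×q×P×τ×ℓ×i×B):
  L: [ 0  0 -1 -1  1  0  0]
  T: [-1 -3 -2 -2  0  0 -2]
  I: [ 0  0  0  0  0  1 -1]
  M: [ 0  1  1  1  0  0  1]
RREF → pivots at {ω,q,P,i} ⇒ r = 4

4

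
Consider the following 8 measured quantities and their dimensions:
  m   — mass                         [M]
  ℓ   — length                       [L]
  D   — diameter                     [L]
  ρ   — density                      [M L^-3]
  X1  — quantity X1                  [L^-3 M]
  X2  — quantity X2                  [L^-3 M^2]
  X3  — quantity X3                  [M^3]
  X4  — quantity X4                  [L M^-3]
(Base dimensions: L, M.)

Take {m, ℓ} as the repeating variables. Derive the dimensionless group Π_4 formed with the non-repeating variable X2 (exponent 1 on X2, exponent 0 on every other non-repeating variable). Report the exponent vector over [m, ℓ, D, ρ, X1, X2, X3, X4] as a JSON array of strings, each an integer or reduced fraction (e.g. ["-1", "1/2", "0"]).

Dimensional matrix (L×M by m×ℓ×D×ρ×X1×X2×X3×X4):
  L: [ 0  1  1 -3 -3 -3  0  1]
  M: [ 1  0  0  1  1  2  3 -3]
Echelon form has 2 nonzero rows (pivots: m,ℓ)
Repeat: m,ℓ; free: D,ρ,X1,X2,X3,X4
RREF:
  r0: [   1    0    0    1    1    2    3   -3]
  r1: [   0    1    1   -3   -3   -3    0    1]
Fix exponent of X2 at 1, D at 0, ρ at 0, X1 at 0, X3 at 0, X4 at 0; solve each RREF row for its pivot's exponent:
  r0: exp(m) + (2)·1 = 0 ⇒ exp(m) = -2
  r1: exp(ℓ) + (-3)·1 = 0 ⇒ exp(ℓ) = 3
Π_4 = m^-2 · ℓ^3 · X2

["-2", "3", "0", "0", "0", "1", "0", "0"]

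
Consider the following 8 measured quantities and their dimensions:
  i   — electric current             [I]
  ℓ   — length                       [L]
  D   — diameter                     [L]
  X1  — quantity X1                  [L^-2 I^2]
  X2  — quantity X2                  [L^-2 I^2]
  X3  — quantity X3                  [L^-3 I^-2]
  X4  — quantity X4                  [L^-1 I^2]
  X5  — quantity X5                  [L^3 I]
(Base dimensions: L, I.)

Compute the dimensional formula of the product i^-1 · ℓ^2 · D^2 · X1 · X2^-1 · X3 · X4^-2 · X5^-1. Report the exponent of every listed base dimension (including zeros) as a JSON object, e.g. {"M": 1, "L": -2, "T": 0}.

{"L": 0, "I": -8}

Write exponents as rows L,I / cols i,ℓ,D,X1,X2,X3,X4,X5:
  L: [ 0  1  1 -2 -2 -3 -1  3]
  I: [ 1  0  0  2  2 -2  2  1]
  [L]: (-1)·0+(2)·1+(2)·1+(1)·-2+(-1)·-2+(1)·-3+(-2)·-1+(-1)·3 = 0
  [I]: (-1)·1+(2)·0+(2)·0+(1)·2+(-1)·2+(1)·-2+(-2)·2+(-1)·1 = -8
⇒ I^-8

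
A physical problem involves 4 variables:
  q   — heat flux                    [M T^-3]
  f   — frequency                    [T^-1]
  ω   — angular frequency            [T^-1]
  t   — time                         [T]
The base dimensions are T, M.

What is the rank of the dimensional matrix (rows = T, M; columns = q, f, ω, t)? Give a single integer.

2

Dimensional matrix (T×M by q×f×ω×t):
  T: [-3 -1 -1  1]
  M: [ 1  0  0  0]
Row reduction gives pivot columns q,f; rank = 2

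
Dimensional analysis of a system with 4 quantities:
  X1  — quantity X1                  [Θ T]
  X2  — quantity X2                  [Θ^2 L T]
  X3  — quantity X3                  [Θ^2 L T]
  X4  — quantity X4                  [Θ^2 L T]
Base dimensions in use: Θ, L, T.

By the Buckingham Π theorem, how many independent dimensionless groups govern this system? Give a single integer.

2

Write exponents as rows Θ,L,T / cols X1,X2,X3,X4:
  Θ: [ 1  2  2  2]
  L: [ 0  1  1  1]
  T: [ 1  1  1  1]
Row reduction gives pivot columns X1,X2; rank = 2
4 vars − rank 2 = 2 Π groups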